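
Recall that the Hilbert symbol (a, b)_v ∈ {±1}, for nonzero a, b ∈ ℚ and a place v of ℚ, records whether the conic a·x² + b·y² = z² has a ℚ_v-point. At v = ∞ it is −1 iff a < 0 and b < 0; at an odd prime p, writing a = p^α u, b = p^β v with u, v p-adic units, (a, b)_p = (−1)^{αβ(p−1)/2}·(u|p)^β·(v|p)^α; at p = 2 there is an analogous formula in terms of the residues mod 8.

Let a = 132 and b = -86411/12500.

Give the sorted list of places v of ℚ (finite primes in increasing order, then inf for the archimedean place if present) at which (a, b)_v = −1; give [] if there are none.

Mod squares: a ≡ 33, b ≡ -1495. Check v ∈ {∞, 2, 3, 5, 11, 13, 17, 23}.
v=5: a=5^0·(≡2), b=5^-5·(≡1) mod 5; (2|5)=-1, (1|5)=+1; (−1)^{0·-5·2}·(-1)^-5·(+1)^0 = -1.
v=3: a=3^1·(≡2), b=3^0·(≡2) mod 3; (2|3)=-1, (2|3)=-1; (−1)^{1·0·1}·(-1)^0·(-1)^1 = -1.
v=17: a=17^0·(≡13), b=17^2·(≡15) mod 17; (13|17)=+1, (15|17)=+1; (−1)^{0·2·8}·(+1)^2·(+1)^0 = +1.
v=23: a=23^0·(≡17), b=23^1·(≡16) mod 23; (17|23)=-1, (16|23)=+1; (−1)^{0·1·11}·(-1)^1·(+1)^0 = -1.
v=13: a=13^0·(≡2), b=13^1·(≡5) mod 13; (2|13)=-1, (5|13)=-1; (−1)^{0·1·6}·(-1)^1·(-1)^0 = -1.
v=2: v_2(a)=2, v_2(b)=-2; units ≡ 1, 1 (mod 8); ε·ε+αω+βω = 0·0+2·0+-2·0 ≡ 0  ⇒  (a,b)_2 = +1.
v=11: a=11^1·(≡1), b=11^0·(≡4) mod 11; (1|11)=+1, (4|11)=+1; (−1)^{1·0·5}·(+1)^0·(+1)^1 = +1.
v=∞: 33 > 0 and -1495 < 0  ⇒  (a,b)_∞ = +1.
|Ram(33, -1495)| = 4, even; anisotropic at {3, 5, 13, 23}.

[3, 5, 13, 23]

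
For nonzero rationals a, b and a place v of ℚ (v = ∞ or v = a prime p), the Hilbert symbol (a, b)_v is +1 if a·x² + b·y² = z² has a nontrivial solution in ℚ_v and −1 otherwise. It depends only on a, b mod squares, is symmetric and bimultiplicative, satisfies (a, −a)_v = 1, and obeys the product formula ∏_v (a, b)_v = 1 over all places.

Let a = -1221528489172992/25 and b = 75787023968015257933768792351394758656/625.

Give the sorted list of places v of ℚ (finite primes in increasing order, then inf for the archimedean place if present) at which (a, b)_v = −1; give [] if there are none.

Mod squares: a ≡ -91789698, b ≡ 88179. Check v ∈ {∞, 2, 3, 5, 7, 11, 13, 17, 19, 29, 31}.
v=3: a=3^3·(≡2), b=3^9·(≡2) mod 3; (2|3)=-1, (2|3)=-1; (−1)^{3·9·1}·(-1)^9·(-1)^3 = -1.
v=31: a=31^1·(≡28), b=31^2·(≡12) mod 31; (28|31)=+1, (12|31)=-1; (−1)^{1·2·15}·(+1)^2·(-1)^1 = -1.
v=11: a=11^1·(≡1), b=11^2·(≡1) mod 11; (1|11)=+1, (1|11)=+1; (−1)^{1·2·5}·(+1)^2·(+1)^1 = +1.
v=17: a=17^1·(≡6), b=17^3·(≡9) mod 17; (6|17)=-1, (9|17)=+1; (−1)^{1·3·8}·(-1)^3·(+1)^1 = -1.
v=5: a=5^-2·(≡3), b=5^-4·(≡1) mod 5; (3|5)=-1, (1|5)=+1; (−1)^{-2·-4·2}·(-1)^-4·(+1)^-2 = +1.
v=19: a=19^2·(≡16), b=19^5·(≡4) mod 19; (16|19)=+1, (4|19)=+1; (−1)^{2·5·9}·(+1)^5·(+1)^2 = +1.
v=2: v_2(a)=13, v_2(b)=32; units ≡ 7, 3 (mod 8); ε·ε+αω+βω = 1·1+13·1+32·0 ≡ 0  ⇒  (a,b)_2 = +1.
v=∞: -91789698 < 0 and 88179 > 0  ⇒  (a,b)_∞ = +1.
v=29: a=29^1·(≡19), b=29^2·(≡27) mod 29; (19|29)=-1, (27|29)=-1; (−1)^{1·2·14}·(-1)^2·(-1)^1 = -1.
v=13: a=13^1·(≡9), b=13^3·(≡3) mod 13; (9|13)=+1, (3|13)=+1; (−1)^{1·3·6}·(+1)^3·(+1)^1 = +1.
v=7: a=7^1·(≡5), b=7^3·(≡4) mod 7; (5|7)=-1, (4|7)=+1; (−1)^{1·3·3}·(-1)^3·(+1)^1 = +1.
(-91789698, 88179 / ℚ) ramifies at {3, 17, 29, 31}: a division algebra.

[3, 17, 29, 31]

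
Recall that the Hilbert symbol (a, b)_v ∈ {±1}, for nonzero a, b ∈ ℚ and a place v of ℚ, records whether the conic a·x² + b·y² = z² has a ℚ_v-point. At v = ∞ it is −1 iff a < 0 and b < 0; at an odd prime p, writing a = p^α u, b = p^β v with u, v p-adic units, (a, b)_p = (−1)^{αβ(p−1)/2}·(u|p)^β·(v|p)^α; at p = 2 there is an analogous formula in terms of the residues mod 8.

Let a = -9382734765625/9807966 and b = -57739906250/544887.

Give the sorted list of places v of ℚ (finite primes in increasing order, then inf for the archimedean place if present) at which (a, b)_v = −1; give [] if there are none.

(a, b) ≡ (-14, -182) mod (ℚ^×)²; places V = {2, 3, 5, 7, 13, 29, 31, ∞}.
(a,b)_3: α=-6, u≡1; β=-4, v≡1 (mod 3); (1|3)=+1, (1|3)=+1; sign (−1)^0·+1^-4·+1^-6 = +1.
(a,b)_29: α=2, u≡17; β=2, v≡15 (mod 29); (17|29)=-1, (15|29)=-1; sign (−1)^0·-1^2·-1^2 = +1.
(a,b)_5: α=8, u≡4; β=6, v≡3 (mod 5); (4|5)=+1, (3|5)=-1; sign (−1)^0·+1^6·-1^8 = +1.
(a,b)_2: α=-1, β=1; u≡1, v≡5 (mod 8); ε(u)ε(v)=0·0, αω(v)=-1·1, βω(u)=1·0; sum ≡ 1  ⇒  -1.
(a,b)_7: α=-1, u≡6; β=-1, v≡2 (mod 7); (6|7)=-1, (2|7)=+1; sign (−1)^1·-1^-1·+1^-1 = +1.
(a,b)_13: α=4, u≡9; β=3, v≡1 (mod 13); (9|13)=+1, (1|13)=+1; sign (−1)^0·+1^3·+1^4 = +1.
(a,b)_∞: sgn(-14)=−, sgn(-182)=−, so -1.
(a,b)_31: α=-2, u≡21; β=-2, v≡7 (mod 31); (21|31)=-1, (7|31)=+1; sign (−1)^0·-1^-2·+1^-2 = +1.
Ram(-14, -182) = {2, ∞}; no ℚ_2-point on the conic.

[2, inf]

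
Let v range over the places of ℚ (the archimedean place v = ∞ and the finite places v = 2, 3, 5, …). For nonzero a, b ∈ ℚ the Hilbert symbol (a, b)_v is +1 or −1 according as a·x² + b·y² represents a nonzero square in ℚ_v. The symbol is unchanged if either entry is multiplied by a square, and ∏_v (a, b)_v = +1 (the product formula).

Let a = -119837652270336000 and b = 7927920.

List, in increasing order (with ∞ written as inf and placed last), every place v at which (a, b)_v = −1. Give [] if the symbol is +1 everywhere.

Mod squares: a ≡ -4290, b ≡ 455. Check v ∈ {∞, 2, 3, 5, 7, 11, 13}.
v=13: a=13^3·(≡6), b=13^1·(≡10) mod 13; (6|13)=-1, (10|13)=+1; (−1)^{3·1·6}·(-1)^1·(+1)^3 = -1.
v=3: a=3^3·(≡1), b=3^2·(≡2) mod 3; (1|3)=+1, (2|3)=-1; (−1)^{3·2·1}·(+1)^2·(-1)^3 = -1.
v=5: a=5^3·(≡2), b=5^1·(≡4) mod 5; (2|5)=-1, (4|5)=+1; (−1)^{3·1·2}·(-1)^1·(+1)^3 = -1.
v=11: a=11^5·(≡6), b=11^2·(≡4) mod 11; (6|11)=-1, (4|11)=+1; (−1)^{5·2·5}·(-1)^2·(+1)^5 = +1.
v=∞: -4290 < 0 and 455 > 0  ⇒  (a,b)_∞ = +1.
v=2: v_2(a)=11, v_2(b)=4; units ≡ 7, 7 (mod 8); ε·ε+αω+βω = 1·1+11·0+4·0 ≡ 1  ⇒  (a,b)_2 = -1.
v=7: a=7^2·(≡1), b=7^1·(≡2) mod 7; (1|7)=+1, (2|7)=+1; (−1)^{2·1·3}·(+1)^1·(+1)^2 = +1.
|Ram(-4290, 455)| = 4, even; anisotropic at {2, 3, 5, 13}.

[2, 3, 5, 13]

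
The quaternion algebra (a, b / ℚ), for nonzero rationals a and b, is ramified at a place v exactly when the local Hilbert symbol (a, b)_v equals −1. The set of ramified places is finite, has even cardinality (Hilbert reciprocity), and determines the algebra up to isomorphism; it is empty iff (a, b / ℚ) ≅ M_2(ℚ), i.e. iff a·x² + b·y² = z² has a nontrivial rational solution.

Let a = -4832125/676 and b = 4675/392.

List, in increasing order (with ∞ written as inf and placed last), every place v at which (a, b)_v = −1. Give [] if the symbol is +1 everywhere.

[11, 17, 29, 43]

Mod squares: a ≡ -193285, b ≡ 374. Check v ∈ {∞, 2, 5, 7, 11, 13, 17, 29, 31, 43}.
v=17: a=17^0·(≡7), b=17^1·(≡3) mod 17; (7|17)=-1, (3|17)=-1; (−1)^{0·1·8}·(-1)^1·(-1)^0 = -1.
v=7: a=7^0·(≡6), b=7^-2·(≡6) mod 7; (6|7)=-1, (6|7)=-1; (−1)^{0·-2·3}·(-1)^-2·(-1)^0 = +1.
v=11: a=11^0·(≡2), b=11^1·(≡1) mod 11; (2|11)=-1, (1|11)=+1; (−1)^{0·1·5}·(-1)^1·(+1)^0 = -1.
v=29: a=29^1·(≡1), b=29^0·(≡12) mod 29; (1|29)=+1, (12|29)=-1; (−1)^{1·0·14}·(+1)^0·(-1)^1 = -1.
v=5: a=5^3·(≡3), b=5^2·(≡1) mod 5; (3|5)=-1, (1|5)=+1; (−1)^{3·2·2}·(-1)^2·(+1)^3 = +1.
v=43: a=43^1·(≡30), b=43^0·(≡32) mod 43; (30|43)=-1, (32|43)=-1; (−1)^{1·0·21}·(-1)^0·(-1)^1 = -1.
v=∞: -193285 < 0 and 374 > 0  ⇒  (a,b)_∞ = +1.
v=2: v_2(a)=-2, v_2(b)=-3; units ≡ 3, 3 (mod 8); ε·ε+αω+βω = 1·1+-2·1+-3·1 ≡ 0  ⇒  (a,b)_2 = +1.
v=13: a=13^-2·(≡10), b=13^0·(≡4) mod 13; (10|13)=+1, (4|13)=+1; (−1)^{-2·0·6}·(+1)^0·(+1)^-2 = +1.
v=31: a=31^1·(≡27), b=31^0·(≡9) mod 31; (27|31)=-1, (9|31)=+1; (−1)^{1·0·15}·(-1)^0·(+1)^1 = +1.
Ram(-193285, 374) = {11, 17, 29, 43}; no ℚ_11-point on the conic.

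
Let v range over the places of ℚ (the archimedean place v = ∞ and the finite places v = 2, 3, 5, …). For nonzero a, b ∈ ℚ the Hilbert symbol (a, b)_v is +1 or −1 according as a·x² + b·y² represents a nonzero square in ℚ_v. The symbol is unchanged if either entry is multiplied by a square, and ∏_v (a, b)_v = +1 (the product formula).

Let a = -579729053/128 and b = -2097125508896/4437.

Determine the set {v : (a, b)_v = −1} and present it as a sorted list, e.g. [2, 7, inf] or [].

(a, b) ≡ (-1378666, -1479308618) mod (ℚ^×)²; places V = {2, 3, 11, 17, 19, 23, 29, 37, 41, 43, ∞}.
(a,b)_37: α=0, u≡7; β=1, v≡31 (mod 37); (7|37)=+1, (31|37)=-1; sign (−1)^0·+1^1·-1^0 = +1.
(a,b)_∞: sgn(-1378666)=−, sgn(-1479308618)=−, so -1.
(a,b)_2: α=-7, β=5; u≡3, v≡3 (mod 8); ε(u)ε(v)=1·1, αω(v)=-7·1, βω(u)=5·1; sum ≡ 1  ⇒  -1.
(a,b)_29: α=2, u≡7; β=-1, v≡27 (mod 29); (7|29)=+1, (27|29)=-1; sign (−1)^0·+1^-1·-1^2 = +1.
(a,b)_23: α=1, u≡21; β=1, v≡8 (mod 23); (21|23)=-1, (8|23)=+1; sign (−1)^1·-1^1·+1^1 = +1.
(a,b)_3: α=0, u≡2; β=-2, v≡1 (mod 3); (2|3)=-1, (1|3)=+1; sign (−1)^0·-1^-2·+1^0 = +1.
(a,b)_11: α=0, u≡6; β=2, v≡5 (mod 11); (6|11)=-1, (5|11)=+1; sign (−1)^0·-1^2·+1^0 = +1.
(a,b)_19: α=0, u≡13; β=2, v≡14 (mod 19); (13|19)=-1, (14|19)=-1; sign (−1)^0·-1^2·-1^0 = +1.
(a,b)_43: α=1, u≡23; β=1, v≡31 (mod 43); (23|43)=+1, (31|43)=+1; sign (−1)^1·+1^1·+1^1 = -1.
(a,b)_17: α=1, u≡4; β=-1, v≡15 (mod 17); (4|17)=+1, (15|17)=+1; sign (−1)^0·+1^-1·+1^1 = +1.
(a,b)_41: α=1, u≡12; β=1, v≡8 (mod 41); (12|41)=-1, (8|41)=+1; sign (−1)^0·-1^1·+1^1 = -1.
Ram(-1378666, -1479308618) = {2, 41, 43, ∞}; no ℚ_2-point on the conic.

[2, 41, 43, inf]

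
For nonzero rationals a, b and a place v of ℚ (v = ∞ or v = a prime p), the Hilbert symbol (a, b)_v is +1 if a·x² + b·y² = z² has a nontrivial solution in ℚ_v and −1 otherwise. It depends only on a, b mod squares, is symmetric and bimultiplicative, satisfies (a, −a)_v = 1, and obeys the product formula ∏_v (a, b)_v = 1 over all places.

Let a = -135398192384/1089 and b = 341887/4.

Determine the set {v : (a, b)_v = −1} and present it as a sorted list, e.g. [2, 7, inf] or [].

Mod squares: a ≡ -221, b ≡ 7. Check v ∈ {∞, 2, 3, 7, 11, 13, 17}.
v=17: a=17^3·(≡8), b=17^2·(≡11) mod 17; (8|17)=+1, (11|17)=-1; (−1)^{3·2·8}·(+1)^2·(-1)^3 = -1.
v=2: v_2(a)=8, v_2(b)=-2; units ≡ 3, 7 (mod 8); ε·ε+αω+βω = 1·1+8·0+-2·1 ≡ 1  ⇒  (a,b)_2 = -1.
v=∞: -221 < 0 and 7 > 0  ⇒  (a,b)_∞ = +1.
v=13: a=13^3·(≡9), b=13^2·(≡2) mod 13; (9|13)=+1, (2|13)=-1; (−1)^{3·2·6}·(+1)^2·(-1)^3 = -1.
v=3: a=3^-2·(≡1), b=3^0·(≡1) mod 3; (1|3)=+1, (1|3)=+1; (−1)^{-2·0·1}·(+1)^0·(+1)^-2 = +1.
v=7: a=7^2·(≡6), b=7^1·(≡4) mod 7; (6|7)=-1, (4|7)=+1; (−1)^{2·1·3}·(-1)^1·(+1)^2 = -1.
v=11: a=11^-2·(≡2), b=11^0·(≡10) mod 11; (2|11)=-1, (10|11)=-1; (−1)^{-2·0·5}·(-1)^0·(-1)^-2 = +1.
|Ram(-221, 7)| = 4, even; anisotropic at {2, 7, 13, 17}.

[2, 7, 13, 17]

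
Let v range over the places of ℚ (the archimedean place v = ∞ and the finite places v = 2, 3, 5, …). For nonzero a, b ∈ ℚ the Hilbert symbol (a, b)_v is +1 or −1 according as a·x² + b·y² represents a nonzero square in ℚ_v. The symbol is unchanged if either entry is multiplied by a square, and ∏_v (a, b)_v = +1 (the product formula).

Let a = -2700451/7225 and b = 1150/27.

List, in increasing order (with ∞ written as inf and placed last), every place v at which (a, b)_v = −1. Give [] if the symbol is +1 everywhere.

(a, b) ≡ (-19, 138) mod (ℚ^×)²; places V = {2, 3, 5, 13, 17, 19, 23, 29, ∞}.
(a,b)_∞: sgn(-19)=−, sgn(138)=+, so +1.
(a,b)_23: α=0, u≡16; β=1, v≡1 (mod 23); (16|23)=+1, (1|23)=+1; sign (−1)^0·+1^1·+1^0 = +1.
(a,b)_19: α=1, u≡2; β=0, v≡6 (mod 19); (2|19)=-1, (6|19)=+1; sign (−1)^0·-1^0·+1^1 = +1.
(a,b)_29: α=2, u≡2; β=0, v≡5 (mod 29); (2|29)=-1, (5|29)=+1; sign (−1)^0·-1^0·+1^2 = +1.
(a,b)_17: α=-2, u≡2; β=0, v≡13 (mod 17); (2|17)=+1, (13|17)=+1; sign (−1)^0·+1^0·+1^-2 = +1.
(a,b)_3: α=0, u≡2; β=-3, v≡1 (mod 3); (2|3)=-1, (1|3)=+1; sign (−1)^0·-1^-3·+1^0 = -1.
(a,b)_5: α=-2, u≡1; β=2, v≡3 (mod 5); (1|5)=+1, (3|5)=-1; sign (−1)^0·+1^2·-1^-2 = +1.
(a,b)_2: α=0, β=1; u≡5, v≡5 (mod 8); ε(u)ε(v)=0·0, αω(v)=0·1, βω(u)=1·1; sum ≡ 1  ⇒  -1.
(a,b)_13: α=2, u≡5; β=0, v≡6 (mod 13); (5|13)=-1, (6|13)=-1; sign (−1)^0·-1^0·-1^2 = +1.
|Ram(-19, 138)| = 2, even; anisotropic at {2, 3}.

[2, 3]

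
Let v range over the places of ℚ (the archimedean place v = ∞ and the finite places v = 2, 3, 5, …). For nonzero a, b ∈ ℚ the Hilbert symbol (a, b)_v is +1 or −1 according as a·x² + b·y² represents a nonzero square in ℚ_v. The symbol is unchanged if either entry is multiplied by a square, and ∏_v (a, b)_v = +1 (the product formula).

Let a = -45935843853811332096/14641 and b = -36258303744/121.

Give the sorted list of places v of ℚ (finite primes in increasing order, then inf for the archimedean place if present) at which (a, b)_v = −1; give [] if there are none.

[13, 17, 29, inf]

Mod squares: a ≡ -221, b ≡ -551. Check v ∈ {∞, 2, 3, 11, 13, 17, 19, 29}.
v=11: a=11^-4·(≡6), b=11^-2·(≡8) mod 11; (6|11)=-1, (8|11)=-1; (−1)^{-4·-2·5}·(-1)^-2·(-1)^-4 = +1.
v=29: a=29^2·(≡8), b=29^1·(≡12) mod 29; (8|29)=-1, (12|29)=-1; (−1)^{2·1·14}·(-1)^1·(-1)^2 = -1.
v=3: a=3^4·(≡1), b=3^2·(≡1) mod 3; (1|3)=+1, (1|3)=+1; (−1)^{4·2·1}·(+1)^2·(+1)^4 = +1.
v=17: a=17^3·(≡15), b=17^0·(≡11) mod 17; (15|17)=+1, (11|17)=-1; (−1)^{3·0·8}·(+1)^0·(-1)^3 = -1.
v=2: v_2(a)=10, v_2(b)=8; units ≡ 3, 1 (mod 8); ε·ε+αω+βω = 1·0+10·0+8·1 ≡ 0  ⇒  (a,b)_2 = +1.
v=∞: -221 < 0 and -551 < 0  ⇒  (a,b)_∞ = -1.
v=19: a=19^2·(≡16), b=19^1·(≡4) mod 19; (16|19)=+1, (4|19)=+1; (−1)^{2·1·9}·(+1)^1·(+1)^2 = +1.
v=13: a=13^5·(≡3), b=13^4·(≡6) mod 13; (3|13)=+1, (6|13)=-1; (−1)^{5·4·6}·(+1)^4·(-1)^5 = -1.
|Ram(-221, -551)| = 4, even; anisotropic at {13, 17, 29, ∞}.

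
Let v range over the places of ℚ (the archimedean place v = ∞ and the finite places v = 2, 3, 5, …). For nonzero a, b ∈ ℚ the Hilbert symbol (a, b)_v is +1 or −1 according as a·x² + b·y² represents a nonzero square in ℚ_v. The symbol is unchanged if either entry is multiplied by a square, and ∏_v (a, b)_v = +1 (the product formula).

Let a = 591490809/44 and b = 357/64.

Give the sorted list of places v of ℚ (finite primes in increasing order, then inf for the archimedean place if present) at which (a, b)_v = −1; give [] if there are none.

[13, 17]

Mod squares: a ≡ 51051, b ≡ 357. Check v ∈ {∞, 2, 3, 7, 11, 13, 17}.
v=11: a=11^-1·(≡2), b=11^0·(≡3) mod 11; (2|11)=-1, (3|11)=+1; (−1)^{-1·0·5}·(-1)^0·(+1)^-1 = +1.
v=3: a=3^3·(≡1), b=3^1·(≡2) mod 3; (1|3)=+1, (2|3)=-1; (−1)^{3·1·1}·(+1)^1·(-1)^3 = +1.
v=∞: 51051 > 0 and 357 > 0  ⇒  (a,b)_∞ = +1.
v=7: a=7^3·(≡3), b=7^1·(≡2) mod 7; (3|7)=-1, (2|7)=+1; (−1)^{3·1·3}·(-1)^1·(+1)^3 = +1.
v=2: v_2(a)=-2, v_2(b)=-6; units ≡ 3, 5 (mod 8); ε·ε+αω+βω = 1·0+-2·1+-6·1 ≡ 0  ⇒  (a,b)_2 = +1.
v=13: a=13^1·(≡12), b=13^0·(≡7) mod 13; (12|13)=+1, (7|13)=-1; (−1)^{1·0·6}·(+1)^0·(-1)^1 = -1.
v=17: a=17^3·(≡5), b=17^1·(≡16) mod 17; (5|17)=-1, (16|17)=+1; (−1)^{3·1·8}·(-1)^1·(+1)^3 = -1.
Ram(51051, 357) = {13, 17}; no ℚ_13-point on the conic.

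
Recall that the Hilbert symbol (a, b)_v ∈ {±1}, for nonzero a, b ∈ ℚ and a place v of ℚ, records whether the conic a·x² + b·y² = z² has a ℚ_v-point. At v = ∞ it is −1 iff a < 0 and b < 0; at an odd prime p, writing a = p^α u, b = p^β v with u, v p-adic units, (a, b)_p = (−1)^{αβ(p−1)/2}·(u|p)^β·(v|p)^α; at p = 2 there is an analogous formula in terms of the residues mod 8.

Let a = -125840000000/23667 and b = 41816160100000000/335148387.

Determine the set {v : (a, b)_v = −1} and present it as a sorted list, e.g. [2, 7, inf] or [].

(a, b) ≡ (-31395, 483) mod (ℚ^×)²; places V = {2, 3, 5, 7, 11, 13, 17, 23, ∞}.
(a,b)_11: α=2, u≡10; β=4, v≡8 (mod 11); (10|11)=-1, (8|11)=-1; sign (−1)^0·-1^4·-1^2 = +1.
(a,b)_13: α=1, u≡10; β=4, v≡7 (mod 13); (10|13)=+1, (7|13)=-1; sign (−1)^0·+1^4·-1^1 = -1.
(a,b)_17: α=0, u≡16; β=-2, v≡12 (mod 17); (16|17)=+1, (12|17)=-1; sign (−1)^0·+1^-2·-1^0 = +1.
(a,b)_3: α=-1, u≡2; β=-1, v≡2 (mod 3); (2|3)=-1, (2|3)=-1; sign (−1)^1·-1^-1·-1^-1 = -1.
(a,b)_5: α=7, u≡4; β=8, v≡3 (mod 5); (4|5)=+1, (3|5)=-1; sign (−1)^0·+1^8·-1^7 = -1.
(a,b)_∞: sgn(-31395)=−, sgn(483)=+, so +1.
(a,b)_23: α=-1, u≡7; β=-1, v≡21 (mod 23); (7|23)=-1, (21|23)=-1; sign (−1)^1·-1^-1·-1^-1 = -1.
(a,b)_7: α=-3, u≡1; β=-5, v≡3 (mod 7); (1|7)=+1, (3|7)=-1; sign (−1)^1·+1^-5·-1^-3 = +1.
(a,b)_2: α=10, β=8; u≡5, v≡3 (mod 8); ε(u)ε(v)=0·1, αω(v)=10·1, βω(u)=8·1; sum ≡ 0  ⇒  +1.
Ram(-31395, 483) = {3, 5, 13, 23}; no ℚ_3-point on the conic.

[3, 5, 13, 23]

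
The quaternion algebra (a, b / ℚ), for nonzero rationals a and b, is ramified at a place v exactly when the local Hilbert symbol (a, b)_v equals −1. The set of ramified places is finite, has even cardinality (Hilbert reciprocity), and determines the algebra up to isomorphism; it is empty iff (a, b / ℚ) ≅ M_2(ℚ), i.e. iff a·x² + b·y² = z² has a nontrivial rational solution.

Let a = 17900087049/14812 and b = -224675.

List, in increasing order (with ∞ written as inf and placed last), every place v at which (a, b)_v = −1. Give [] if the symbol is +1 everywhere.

[11, 17, 19, 29]

(a, b) ≡ (1839383, -8987) mod (ℚ^×)²; places V = {2, 3, 5, 7, 11, 13, 17, 19, 23, 29, 41, 43, ∞}.
(a,b)_43: α=0, u≡24; β=1, v≡21 (mod 43); (24|43)=+1, (21|43)=+1; sign (−1)^0·+1^1·+1^0 = +1.
(a,b)_23: α=-2, u≡6; β=0, v≡12 (mod 23); (6|23)=+1, (12|23)=+1; sign (−1)^0·+1^0·+1^-2 = +1.
(a,b)_41: α=1, u≡5; β=0, v≡5 (mod 41); (5|41)=+1, (5|41)=+1; sign (−1)^0·+1^0·+1^1 = +1.
(a,b)_5: α=0, u≡2; β=2, v≡3 (mod 5); (2|5)=-1, (3|5)=-1; sign (−1)^0·-1^2·-1^0 = +1.
(a,b)_13: α=1, u≡10; β=0, v≡4 (mod 13); (10|13)=+1, (4|13)=+1; sign (−1)^0·+1^0·+1^1 = +1.
(a,b)_7: α=-1, u≡6; β=0, v≡4 (mod 7); (6|7)=-1, (4|7)=+1; sign (−1)^0·-1^0·+1^-1 = +1.
(a,b)_17: α=1, u≡5; β=0, v≡14 (mod 17); (5|17)=-1, (14|17)=-1; sign (−1)^0·-1^0·-1^1 = -1.
(a,b)_11: α=0, u≡7; β=1, v≡2 (mod 11); (7|11)=-1, (2|11)=-1; sign (−1)^0·-1^1·-1^0 = -1.
(a,b)_2: α=-2, β=0; u≡7, v≡5 (mod 8); ε(u)ε(v)=1·0, αω(v)=-2·1, βω(u)=0·0; sum ≡ 0  ⇒  +1.
(a,b)_∞: sgn(1839383)=+, sgn(-8987)=−, so +1.
(a,b)_19: α=0, u≡15; β=1, v≡12 (mod 19); (15|19)=-1, (12|19)=-1; sign (−1)^0·-1^1·-1^0 = -1.
(a,b)_3: α=4, u≡2; β=0, v≡1 (mod 3); (2|3)=-1, (1|3)=+1; sign (−1)^0·-1^0·+1^4 = +1.
(a,b)_29: α=3, u≡7; β=0, v≡17 (mod 29); (7|29)=+1, (17|29)=-1; sign (−1)^0·+1^0·-1^3 = -1.
Ram(1839383, -8987) = {11, 17, 19, 29}; no ℚ_11-point on the conic.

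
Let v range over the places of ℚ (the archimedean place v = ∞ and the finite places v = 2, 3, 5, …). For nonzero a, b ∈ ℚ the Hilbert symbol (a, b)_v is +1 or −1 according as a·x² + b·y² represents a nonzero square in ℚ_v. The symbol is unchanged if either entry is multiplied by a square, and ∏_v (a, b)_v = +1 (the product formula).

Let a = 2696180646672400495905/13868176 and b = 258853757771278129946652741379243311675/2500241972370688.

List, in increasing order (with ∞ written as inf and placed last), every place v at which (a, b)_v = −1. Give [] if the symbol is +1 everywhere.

(a, b) ≡ (145, 365079) mod (ℚ^×)²; places V = {2, 3, 5, 7, 11, 13, 19, 23, 29, 37, 47, ∞}.
(a,b)_5: α=1, u≡1; β=2, v≡4 (mod 5); (1|5)=+1, (4|5)=+1; sign (−1)^0·+1^2·+1^1 = +1.
(a,b)_∞: sgn(145)=+, sgn(365079)=+, so +1.
(a,b)_37: α=2, u≡33; β=3, v≡11 (mod 37); (33|37)=+1, (11|37)=+1; sign (−1)^0·+1^3·+1^2 = +1.
(a,b)_23: α=2, u≡7; β=3, v≡1 (mod 23); (7|23)=-1, (1|23)=+1; sign (−1)^0·-1^3·+1^2 = -1.
(a,b)_7: α=-4, u≡3; β=-8, v≡2 (mod 7); (3|7)=-1, (2|7)=+1; sign (−1)^0·-1^-8·+1^-4 = +1.
(a,b)_13: α=0, u≡5; β=-1, v≡4 (mod 13); (5|13)=-1, (4|13)=+1; sign (−1)^0·-1^-1·+1^0 = -1.
(a,b)_19: α=-2, u≡8; β=-4, v≡2 (mod 19); (8|19)=-1, (2|19)=-1; sign (−1)^0·-1^-4·-1^-2 = +1.
(a,b)_47: α=2, u≡37; β=4, v≡19 (mod 47); (37|47)=+1, (19|47)=-1; sign (−1)^0·+1^4·-1^2 = +1.
(a,b)_2: α=-4, β=-8; u≡1, v≡7 (mod 8); ε(u)ε(v)=0·1, αω(v)=-4·0, βω(u)=-8·0; sum ≡ 0  ⇒  +1.
(a,b)_3: α=8, u≡1; β=15, v≡1 (mod 3); (1|3)=+1, (1|3)=+1; sign (−1)^0·+1^15·+1^8 = +1.
(a,b)_11: α=6, u≡7; β=11, v≡8 (mod 11); (7|11)=-1, (8|11)=-1; sign (−1)^0·-1^11·-1^6 = -1.
(a,b)_29: α=1, u≡28; β=2, v≡14 (mod 29); (28|29)=+1, (14|29)=-1; sign (−1)^0·+1^2·-1^1 = -1.
|Ram(145, 365079)| = 4, even; anisotropic at {11, 13, 23, 29}.

[11, 13, 23, 29]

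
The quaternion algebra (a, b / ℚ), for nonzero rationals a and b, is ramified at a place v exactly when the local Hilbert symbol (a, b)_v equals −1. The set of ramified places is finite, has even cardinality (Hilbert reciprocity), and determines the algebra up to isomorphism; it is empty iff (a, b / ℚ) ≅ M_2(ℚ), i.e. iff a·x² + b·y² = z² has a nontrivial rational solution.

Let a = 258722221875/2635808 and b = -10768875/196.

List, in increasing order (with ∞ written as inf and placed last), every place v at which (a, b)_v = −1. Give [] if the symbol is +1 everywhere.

(a, b) ≡ (390, -195) mod (ℚ^×)²; places V = {2, 3, 5, 7, 13, 31, 41, 47, ∞}.
(a,b)_5: α=5, u≡2; β=3, v≡4 (mod 5); (2|5)=-1, (4|5)=+1; sign (−1)^0·-1^3·+1^5 = -1.
(a,b)_3: α=1, u≡1; β=1, v≡1 (mod 3); (1|3)=+1, (1|3)=+1; sign (−1)^1·+1^1·+1^1 = -1.
(a,b)_2: α=-5, β=-2; u≡3, v≡5 (mod 8); ε(u)ε(v)=1·0, αω(v)=-5·1, βω(u)=-2·1; sum ≡ 1  ⇒  -1.
(a,b)_47: α=2, u≡37; β=2, v≡31 (mod 47); (37|47)=+1, (31|47)=-1; sign (−1)^0·+1^2·-1^2 = +1.
(a,b)_31: α=2, u≡25; β=0, v≡6 (mod 31); (25|31)=+1, (6|31)=-1; sign (−1)^0·+1^0·-1^2 = +1.
(a,b)_41: α=-2, u≡39; β=0, v≡25 (mod 41); (39|41)=+1, (25|41)=+1; sign (−1)^0·+1^0·+1^-2 = +1.
(a,b)_∞: sgn(390)=+, sgn(-195)=−, so +1.
(a,b)_13: α=1, u≡9; β=1, v≡11 (mod 13); (9|13)=+1, (11|13)=-1; sign (−1)^0·+1^1·-1^1 = -1.
(a,b)_7: α=-2, u≡3; β=-2, v≡4 (mod 7); (3|7)=-1, (4|7)=+1; sign (−1)^0·-1^-2·+1^-2 = +1.
|Ram(390, -195)| = 4, even; anisotropic at {2, 3, 5, 13}.

[2, 3, 5, 13]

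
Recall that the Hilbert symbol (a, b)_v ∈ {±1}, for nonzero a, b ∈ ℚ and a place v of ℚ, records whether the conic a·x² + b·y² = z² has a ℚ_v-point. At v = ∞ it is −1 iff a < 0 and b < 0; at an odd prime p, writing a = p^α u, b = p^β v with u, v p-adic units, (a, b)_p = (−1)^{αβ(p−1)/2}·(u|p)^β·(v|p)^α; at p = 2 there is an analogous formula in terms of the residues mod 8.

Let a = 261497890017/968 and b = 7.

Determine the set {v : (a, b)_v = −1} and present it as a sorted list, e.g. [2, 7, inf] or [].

Mod squares: a ≡ 7017346, b ≡ 7. Check v ∈ {∞, 2, 3, 7, 11, 13, 19, 23, 31, 37}.
v=23: a=23^1·(≡10), b=23^0·(≡7) mod 23; (10|23)=-1, (7|23)=-1; (−1)^{1·0·11}·(-1)^0·(-1)^1 = -1.
v=19: a=19^1·(≡10), b=19^0·(≡7) mod 19; (10|19)=-1, (7|19)=+1; (−1)^{1·0·9}·(-1)^0·(+1)^1 = +1.
v=11: a=11^-2·(≡7), b=11^0·(≡7) mod 11; (7|11)=-1, (7|11)=-1; (−1)^{-2·0·5}·(-1)^0·(-1)^-2 = +1.
v=7: a=7^3·(≡4), b=7^1·(≡1) mod 7; (4|7)=+1, (1|7)=+1; (−1)^{3·1·3}·(+1)^1·(+1)^3 = -1.
v=∞: 7017346 > 0 and 7 > 0  ⇒  (a,b)_∞ = +1.
v=2: v_2(a)=-3, v_2(b)=0; units ≡ 1, 7 (mod 8); ε·ε+αω+βω = 0·1+-3·0+0·0 ≡ 0  ⇒  (a,b)_2 = +1.
v=31: a=31^1·(≡28), b=31^0·(≡7) mod 31; (28|31)=+1, (7|31)=+1; (−1)^{1·0·15}·(+1)^0·(+1)^1 = +1.
v=37: a=37^1·(≡21), b=37^0·(≡7) mod 37; (21|37)=+1, (7|37)=+1; (−1)^{1·0·18}·(+1)^0·(+1)^1 = +1.
v=3: a=3^2·(≡1), b=3^0·(≡1) mod 3; (1|3)=+1, (1|3)=+1; (−1)^{2·0·1}·(+1)^0·(+1)^2 = +1.
v=13: a=13^2·(≡11), b=13^0·(≡7) mod 13; (11|13)=-1, (7|13)=-1; (−1)^{2·0·6}·(-1)^0·(-1)^2 = +1.
Ram(7017346, 7) = {7, 23}; no ℚ_7-point on the conic.

[7, 23]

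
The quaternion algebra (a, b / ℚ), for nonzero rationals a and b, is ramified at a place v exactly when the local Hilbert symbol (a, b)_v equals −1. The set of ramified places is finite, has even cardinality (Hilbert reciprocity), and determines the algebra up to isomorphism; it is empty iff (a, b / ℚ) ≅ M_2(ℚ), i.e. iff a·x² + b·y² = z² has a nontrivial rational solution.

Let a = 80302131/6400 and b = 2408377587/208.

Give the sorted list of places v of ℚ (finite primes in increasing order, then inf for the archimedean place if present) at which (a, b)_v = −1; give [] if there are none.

(a, b) ≡ (182091, 6279) mod (ℚ^×)²; places V = {2, 3, 5, 7, 11, 13, 23, 29, ∞}.
(a,b)_3: α=3, u≡1; β=1, v≡2 (mod 3); (1|3)=+1, (2|3)=-1; sign (−1)^1·+1^1·-1^3 = +1.
(a,b)_29: α=1, u≡19; β=2, v≡3 (mod 29); (19|29)=-1, (3|29)=-1; sign (−1)^0·-1^2·-1^1 = -1.
(a,b)_∞: sgn(182091)=+, sgn(6279)=+, so +1.
(a,b)_2: α=-8, β=-4; u≡3, v≡7 (mod 8); ε(u)ε(v)=1·1, αω(v)=-8·0, βω(u)=-4·1; sum ≡ 1  ⇒  -1.
(a,b)_5: α=-2, u≡1; β=0, v≡4 (mod 5); (1|5)=+1, (4|5)=+1; sign (−1)^0·+1^0·+1^-2 = +1.
(a,b)_13: α=1, u≡5; β=-1, v≡6 (mod 13); (5|13)=-1, (6|13)=-1; sign (−1)^0·-1^-1·-1^1 = +1.
(a,b)_11: α=0, u≡7; β=2, v≡3 (mod 11); (7|11)=-1, (3|11)=+1; sign (−1)^0·-1^2·+1^0 = +1.
(a,b)_7: α=3, u≡1; β=3, v≡1 (mod 7); (1|7)=+1, (1|7)=+1; sign (−1)^1·+1^3·+1^3 = -1.
(a,b)_23: α=1, u≡11; β=1, v≡15 (mod 23); (11|23)=-1, (15|23)=-1; sign (−1)^1·-1^1·-1^1 = -1.
|Ram(182091, 6279)| = 4, even; anisotropic at {2, 7, 23, 29}.

[2, 7, 23, 29]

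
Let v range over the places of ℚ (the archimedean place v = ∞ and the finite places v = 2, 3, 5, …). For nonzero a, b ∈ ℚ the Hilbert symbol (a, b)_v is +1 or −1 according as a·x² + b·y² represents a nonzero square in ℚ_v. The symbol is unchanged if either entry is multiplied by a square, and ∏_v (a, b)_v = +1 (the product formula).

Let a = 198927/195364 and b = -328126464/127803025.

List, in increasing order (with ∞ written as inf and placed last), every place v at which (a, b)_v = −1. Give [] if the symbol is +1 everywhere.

Mod squares: a ≡ 23, b ≡ -989. Check v ∈ {∞, 2, 3, 5, 7, 13, 17, 19, 23, 31, 43}.
v=7: a=7^0·(≡1), b=7^-2·(≡5) mod 7; (1|7)=+1, (5|7)=-1; (−1)^{0·-2·3}·(+1)^-2·(-1)^0 = +1.
v=19: a=19^0·(≡9), b=19^-2·(≡18) mod 19; (9|19)=+1, (18|19)=-1; (−1)^{0·-2·9}·(+1)^-2·(-1)^0 = +1.
v=3: a=3^2·(≡2), b=3^4·(≡1) mod 3; (2|3)=-1, (1|3)=+1; (−1)^{2·4·1}·(-1)^4·(+1)^2 = +1.
v=5: a=5^0·(≡3), b=5^-2·(≡1) mod 5; (3|5)=-1, (1|5)=+1; (−1)^{0·-2·2}·(-1)^-2·(+1)^0 = +1.
v=31: a=31^2·(≡26), b=31^0·(≡6) mod 31; (26|31)=-1, (6|31)=-1; (−1)^{2·0·15}·(-1)^0·(-1)^2 = +1.
v=∞: 23 > 0 and -989 < 0  ⇒  (a,b)_∞ = +1.
v=13: a=13^-2·(≡12), b=13^0·(≡3) mod 13; (12|13)=+1, (3|13)=+1; (−1)^{-2·0·6}·(+1)^0·(+1)^-2 = +1.
v=43: a=43^0·(≡35), b=43^1·(≡28) mod 43; (35|43)=+1, (28|43)=-1; (−1)^{0·1·21}·(+1)^1·(-1)^0 = +1.
v=17: a=17^-2·(≡6), b=17^-2·(≡14) mod 17; (6|17)=-1, (14|17)=-1; (−1)^{-2·-2·8}·(-1)^-2·(-1)^-2 = +1.
v=2: v_2(a)=-2, v_2(b)=12; units ≡ 7, 3 (mod 8); ε·ε+αω+βω = 1·1+-2·1+12·0 ≡ 1  ⇒  (a,b)_2 = -1.
v=23: a=23^1·(≡12), b=23^1·(≡12) mod 23; (12|23)=+1, (12|23)=+1; (−1)^{1·1·11}·(+1)^1·(+1)^1 = -1.
|Ram(23, -989)| = 2, even; anisotropic at {2, 23}.

[2, 23]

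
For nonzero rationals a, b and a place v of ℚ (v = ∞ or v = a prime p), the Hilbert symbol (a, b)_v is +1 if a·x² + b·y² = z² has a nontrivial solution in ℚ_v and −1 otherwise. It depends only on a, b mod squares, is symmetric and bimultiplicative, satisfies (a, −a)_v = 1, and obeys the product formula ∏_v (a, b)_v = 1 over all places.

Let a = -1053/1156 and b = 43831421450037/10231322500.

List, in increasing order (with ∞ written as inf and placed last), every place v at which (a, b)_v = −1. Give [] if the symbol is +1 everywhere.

Mod squares: a ≡ -13, b ≡ 533. Check v ∈ {∞, 2, 3, 5, 7, 13, 17, 19, 41, 43}.
v=41: a=41^0·(≡17), b=41^1·(≡30) mod 41; (17|41)=-1, (30|41)=-1; (−1)^{0·1·20}·(-1)^1·(-1)^0 = -1.
v=13: a=13^1·(≡3), b=13^3·(≡11) mod 13; (3|13)=+1, (11|13)=-1; (−1)^{1·3·6}·(+1)^3·(-1)^1 = -1.
v=43: a=43^0·(≡30), b=43^2·(≡40) mod 43; (30|43)=-1, (40|43)=+1; (−1)^{0·2·21}·(-1)^2·(+1)^0 = +1.
v=2: v_2(a)=-2, v_2(b)=-2; units ≡ 3, 5 (mod 8); ε·ε+αω+βω = 1·0+-2·1+-2·1 ≡ 0  ⇒  (a,b)_2 = +1.
v=7: a=7^0·(≡4), b=7^-2·(≡1) mod 7; (4|7)=+1, (1|7)=+1; (−1)^{0·-2·3}·(+1)^-2·(+1)^0 = +1.
v=5: a=5^0·(≡2), b=5^-4·(≡2) mod 5; (2|5)=-1, (2|5)=-1; (−1)^{0·-4·2}·(-1)^-4·(-1)^0 = +1.
v=3: a=3^4·(≡2), b=3^6·(≡2) mod 3; (2|3)=-1, (2|3)=-1; (−1)^{4·6·1}·(-1)^6·(-1)^4 = +1.
v=17: a=17^-2·(≡13), b=17^-4·(≡11) mod 17; (13|17)=+1, (11|17)=-1; (−1)^{-2·-4·8}·(+1)^-4·(-1)^-2 = +1.
v=19: a=19^0·(≡9), b=19^2·(≡4) mod 19; (9|19)=+1, (4|19)=+1; (−1)^{0·2·9}·(+1)^2·(+1)^0 = +1.
v=∞: -13 < 0 and 533 > 0  ⇒  (a,b)_∞ = +1.
|Ram(-13, 533)| = 2, even; anisotropic at {13, 41}.

[13, 41]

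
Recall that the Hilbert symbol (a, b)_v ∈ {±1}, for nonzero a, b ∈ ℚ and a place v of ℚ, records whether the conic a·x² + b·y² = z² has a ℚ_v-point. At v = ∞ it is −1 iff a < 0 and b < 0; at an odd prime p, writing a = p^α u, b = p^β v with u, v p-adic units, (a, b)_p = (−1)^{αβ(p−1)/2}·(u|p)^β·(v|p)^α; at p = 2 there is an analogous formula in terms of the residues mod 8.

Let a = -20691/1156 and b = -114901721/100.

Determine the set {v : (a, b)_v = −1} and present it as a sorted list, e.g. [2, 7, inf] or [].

[19, 41, 53, inf]

Mod squares: a ≡ -19, b ≡ -949601. Check v ∈ {∞, 2, 3, 5, 11, 17, 19, 23, 41, 53}.
v=41: a=41^0·(≡12), b=41^1·(≡36) mod 41; (12|41)=-1, (36|41)=+1; (−1)^{0·1·20}·(-1)^1·(+1)^0 = -1.
v=11: a=11^2·(≡5), b=11^2·(≡7) mod 11; (5|11)=+1, (7|11)=-1; (−1)^{2·2·5}·(+1)^2·(-1)^2 = +1.
v=5: a=5^0·(≡4), b=5^-2·(≡1) mod 5; (4|5)=+1, (1|5)=+1; (−1)^{0·-2·2}·(+1)^-2·(+1)^0 = +1.
v=∞: -19 < 0 and -949601 < 0  ⇒  (a,b)_∞ = -1.
v=3: a=3^2·(≡2), b=3^0·(≡1) mod 3; (2|3)=-1, (1|3)=+1; (−1)^{2·0·1}·(-1)^0·(+1)^2 = +1.
v=2: v_2(a)=-2, v_2(b)=-2; units ≡ 5, 7 (mod 8); ε·ε+αω+βω = 0·1+-2·0+-2·1 ≡ 0  ⇒  (a,b)_2 = +1.
v=17: a=17^-2·(≡8), b=17^0·(≡15) mod 17; (8|17)=+1, (15|17)=+1; (−1)^{-2·0·8}·(+1)^0·(+1)^-2 = +1.
v=53: a=53^0·(≡18), b=53^1·(≡34) mod 53; (18|53)=-1, (34|53)=-1; (−1)^{0·1·26}·(-1)^1·(-1)^0 = -1.
v=23: a=23^0·(≡13), b=23^1·(≡10) mod 23; (13|23)=+1, (10|23)=-1; (−1)^{0·1·11}·(+1)^1·(-1)^0 = +1.
v=19: a=19^1·(≡2), b=19^1·(≡14) mod 19; (2|19)=-1, (14|19)=-1; (−1)^{1·1·9}·(-1)^1·(-1)^1 = -1.
(-19, -949601 / ℚ) ramifies at {19, 41, 53, ∞}: a division algebra.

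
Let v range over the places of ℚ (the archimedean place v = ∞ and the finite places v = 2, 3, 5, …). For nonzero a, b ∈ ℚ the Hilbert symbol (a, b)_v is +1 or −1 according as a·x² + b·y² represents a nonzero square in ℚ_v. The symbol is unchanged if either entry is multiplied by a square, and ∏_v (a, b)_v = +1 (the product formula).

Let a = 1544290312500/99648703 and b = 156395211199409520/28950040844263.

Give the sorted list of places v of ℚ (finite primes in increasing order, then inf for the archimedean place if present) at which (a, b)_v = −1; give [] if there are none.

[]

(a, b) ≡ (35, 665) mod (ℚ^×)²; places V = {2, 3, 5, 7, 11, 13, 19, ∞}.
(a,b)_19: α=2, u≡4; β=3, v≡11 (mod 19); (4|19)=+1, (11|19)=+1; sign (−1)^0·+1^3·+1^2 = +1.
(a,b)_∞: sgn(35)=+, sgn(665)=+, so +1.
(a,b)_11: α=-2, u≡2; β=-4, v≡9 (mod 11); (2|11)=-1, (9|11)=+1; sign (−1)^0·-1^-4·+1^-2 = +1.
(a,b)_2: α=2, β=4; u≡3, v≡1 (mod 8); ε(u)ε(v)=1·0, αω(v)=2·0, βω(u)=4·1; sum ≡ 0  ⇒  +1.
(a,b)_13: α=2, u≡1; β=6, v≡8 (mod 13); (1|13)=+1, (8|13)=-1; sign (−1)^0·+1^6·-1^2 = +1.
(a,b)_7: α=-7, u≡6; β=-11, v≡4 (mod 7); (6|7)=-1, (4|7)=+1; sign (−1)^1·-1^-11·+1^-7 = +1.
(a,b)_3: α=4, u≡2; β=10, v≡2 (mod 3); (2|3)=-1, (2|3)=-1; sign (−1)^0·-1^10·-1^4 = +1.
(a,b)_5: α=7, u≡2; β=1, v≡3 (mod 5); (2|5)=-1, (3|5)=-1; sign (−1)^0·-1^1·-1^7 = +1.
Every local symbol is +1, so the conic 35·x² + 665·y² = z² has ℚ_v-points for all v and hence a ℚ-point; (a, b / ℚ) ≅ M_2(ℚ).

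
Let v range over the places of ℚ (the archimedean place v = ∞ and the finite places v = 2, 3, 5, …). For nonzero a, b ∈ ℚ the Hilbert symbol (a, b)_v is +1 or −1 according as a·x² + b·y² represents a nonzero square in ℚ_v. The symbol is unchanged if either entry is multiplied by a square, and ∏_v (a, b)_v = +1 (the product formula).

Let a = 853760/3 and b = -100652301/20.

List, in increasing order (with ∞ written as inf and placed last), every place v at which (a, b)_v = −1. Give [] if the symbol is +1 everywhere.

[3, 29]

(a, b) ≡ (10005, -145) mod (ℚ^×)²; places V = {2, 3, 5, 23, 29, ∞}.
(a,b)_∞: sgn(10005)=+, sgn(-145)=−, so +1.
(a,b)_23: α=1, u≡7; β=2, v≡12 (mod 23); (7|23)=-1, (12|23)=+1; sign (−1)^0·-1^2·+1^1 = +1.
(a,b)_2: α=8, β=-2; u≡5, v≡7 (mod 8); ε(u)ε(v)=0·1, αω(v)=8·0, βω(u)=-2·1; sum ≡ 0  ⇒  +1.
(a,b)_3: α=-1, u≡2; β=8, v≡2 (mod 3); (2|3)=-1, (2|3)=-1; sign (−1)^0·-1^8·-1^-1 = -1.
(a,b)_5: α=1, u≡4; β=-1, v≡1 (mod 5); (4|5)=+1, (1|5)=+1; sign (−1)^0·+1^-1·+1^1 = +1.
(a,b)_29: α=1, u≡21; β=1, v≡28 (mod 29); (21|29)=-1, (28|29)=+1; sign (−1)^0·-1^1·+1^1 = -1.
(10005, -145 / ℚ) ramifies at {3, 29}: a division algebra.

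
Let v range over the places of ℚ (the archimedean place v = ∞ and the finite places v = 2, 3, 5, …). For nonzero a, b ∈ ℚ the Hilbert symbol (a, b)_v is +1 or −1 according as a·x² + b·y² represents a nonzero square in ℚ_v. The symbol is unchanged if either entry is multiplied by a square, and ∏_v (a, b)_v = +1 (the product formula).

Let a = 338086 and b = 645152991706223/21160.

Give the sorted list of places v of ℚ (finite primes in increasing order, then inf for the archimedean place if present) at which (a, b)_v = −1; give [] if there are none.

[2, 7, 13, 17, 19, 31]

(a, b) ≡ (338086, 9111830) mod (ℚ^×)²; places V = {2, 5, 7, 11, 13, 17, 19, 23, 31, 41, 59, ∞}.
(a,b)_19: α=1, u≡10; β=1, v≡15 (mod 19); (10|19)=-1, (15|19)=-1; sign (−1)^1·-1^1·-1^1 = -1.
(a,b)_7: α=1, u≡5; β=1, v≡5 (mod 7); (5|7)=-1, (5|7)=-1; sign (−1)^1·-1^1·-1^1 = -1.
(a,b)_31: α=1, u≡25; β=1, v≡25 (mod 31); (25|31)=+1, (25|31)=+1; sign (−1)^1·+1^1·+1^1 = -1.
(a,b)_∞: sgn(338086)=+, sgn(9111830)=+, so +1.
(a,b)_2: α=1, β=-3; u≡3, v≡3 (mod 8); ε(u)ε(v)=1·1, αω(v)=1·1, βω(u)=-3·1; sum ≡ 1  ⇒  -1.
(a,b)_5: α=0, u≡1; β=-1, v≡4 (mod 5); (1|5)=+1, (4|5)=+1; sign (−1)^0·+1^-1·+1^0 = +1.
(a,b)_13: α=0, u≡8; β=1, v≡5 (mod 13); (8|13)=-1, (5|13)=-1; sign (−1)^0·-1^1·-1^0 = -1.
(a,b)_59: α=0, u≡16; β=2, v≡37 (mod 59); (16|59)=+1, (37|59)=-1; sign (−1)^0·+1^2·-1^0 = +1.
(a,b)_11: α=0, u≡1; β=2, v≡6 (mod 11); (1|11)=+1, (6|11)=-1; sign (−1)^0·+1^2·-1^0 = +1.
(a,b)_41: α=1, u≡5; β=2, v≡39 (mod 41); (5|41)=+1, (39|41)=+1; sign (−1)^0·+1^2·+1^1 = +1.
(a,b)_17: α=0, u≡7; β=1, v≡3 (mod 17); (7|17)=-1, (3|17)=-1; sign (−1)^0·-1^1·-1^0 = -1.
(a,b)_23: α=0, u≡9; β=-2, v≡13 (mod 23); (9|23)=+1, (13|23)=+1; sign (−1)^0·+1^-2·+1^0 = +1.
(338086, 9111830 / ℚ) ramifies at {2, 7, 13, 17, 19, 31}: a division algebra.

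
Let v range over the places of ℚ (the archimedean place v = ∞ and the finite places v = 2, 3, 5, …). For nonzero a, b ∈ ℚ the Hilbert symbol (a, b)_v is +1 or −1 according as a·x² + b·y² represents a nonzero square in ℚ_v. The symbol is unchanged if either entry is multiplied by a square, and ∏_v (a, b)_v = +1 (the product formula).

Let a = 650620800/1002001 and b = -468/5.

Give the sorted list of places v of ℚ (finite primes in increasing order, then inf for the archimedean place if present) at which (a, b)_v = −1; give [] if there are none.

[2, 5, 13, 41]

(a, b) ≡ (45182, -65) mod (ℚ^×)²; places V = {2, 3, 5, 7, 11, 13, 19, 29, 41, ∞}.
(a,b)_3: α=2, u≡2; β=2, v≡1 (mod 3); (2|3)=-1, (1|3)=+1; sign (−1)^0·-1^2·+1^2 = +1.
(a,b)_41: α=1, u≡39; β=0, v≡13 (mod 41); (39|41)=+1, (13|41)=-1; sign (−1)^0·+1^0·-1^1 = -1.
(a,b)_11: α=-2, u≡3; β=0, v≡1 (mod 11); (3|11)=+1, (1|11)=+1; sign (−1)^0·+1^0·+1^-2 = +1.
(a,b)_29: α=1, u≡10; β=0, v≡5 (mod 29); (10|29)=-1, (5|29)=+1; sign (−1)^0·-1^0·+1^1 = +1.
(a,b)_2: α=7, β=2; u≡7, v≡7 (mod 8); ε(u)ε(v)=1·1, αω(v)=7·0, βω(u)=2·0; sum ≡ 1  ⇒  -1.
(a,b)_19: α=1, u≡3; β=0, v≡9 (mod 19); (3|19)=-1, (9|19)=+1; sign (−1)^0·-1^0·+1^1 = +1.
(a,b)_5: α=2, u≡2; β=-1, v≡2 (mod 5); (2|5)=-1, (2|5)=-1; sign (−1)^0·-1^-1·-1^2 = -1.
(a,b)_∞: sgn(45182)=+, sgn(-65)=−, so +1.
(a,b)_7: α=-2, u≡2; β=0, v≡3 (mod 7); (2|7)=+1, (3|7)=-1; sign (−1)^0·+1^0·-1^-2 = +1.
(a,b)_13: α=-2, u≡11; β=1, v≡11 (mod 13); (11|13)=-1, (11|13)=-1; sign (−1)^0·-1^1·-1^-2 = -1.
Ram(45182, -65) = {2, 5, 13, 41}; no ℚ_2-point on the conic.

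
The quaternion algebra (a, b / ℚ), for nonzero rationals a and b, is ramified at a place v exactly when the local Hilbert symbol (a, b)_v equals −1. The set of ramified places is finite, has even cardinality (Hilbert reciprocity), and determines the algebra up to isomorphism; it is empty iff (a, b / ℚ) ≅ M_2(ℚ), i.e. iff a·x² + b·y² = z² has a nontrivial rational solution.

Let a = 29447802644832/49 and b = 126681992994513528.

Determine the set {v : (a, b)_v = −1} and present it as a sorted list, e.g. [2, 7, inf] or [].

Mod squares: a ≡ 38, b ≡ 16302. Check v ∈ {∞, 2, 3, 7, 11, 13, 19}.
v=7: a=7^-2·(≡5), b=7^0·(≡5) mod 7; (5|7)=-1, (5|7)=-1; (−1)^{-2·0·3}·(-1)^0·(-1)^-2 = +1.
v=13: a=13^2·(≡9), b=13^3·(≡6) mod 13; (9|13)=+1, (6|13)=-1; (−1)^{2·3·6}·(+1)^3·(-1)^2 = +1.
v=19: a=19^3·(≡13), b=19^5·(≡2) mod 19; (13|19)=-1, (2|19)=-1; (−1)^{3·5·9}·(-1)^5·(-1)^3 = -1.
v=11: a=11^2·(≡9), b=11^3·(≡7) mod 11; (9|11)=+1, (7|11)=-1; (−1)^{2·3·5}·(+1)^3·(-1)^2 = +1.
v=2: v_2(a)=5, v_2(b)=3; units ≡ 3, 7 (mod 8); ε·ε+αω+βω = 1·1+5·0+3·1 ≡ 0  ⇒  (a,b)_2 = +1.
v=3: a=3^8·(≡2), b=3^7·(≡1) mod 3; (2|3)=-1, (1|3)=+1; (−1)^{8·7·1}·(-1)^7·(+1)^8 = -1.
v=∞: 38 > 0 and 16302 > 0  ⇒  (a,b)_∞ = +1.
Ram(38, 16302) = {3, 19}; no ℚ_3-point on the conic.

[3, 19]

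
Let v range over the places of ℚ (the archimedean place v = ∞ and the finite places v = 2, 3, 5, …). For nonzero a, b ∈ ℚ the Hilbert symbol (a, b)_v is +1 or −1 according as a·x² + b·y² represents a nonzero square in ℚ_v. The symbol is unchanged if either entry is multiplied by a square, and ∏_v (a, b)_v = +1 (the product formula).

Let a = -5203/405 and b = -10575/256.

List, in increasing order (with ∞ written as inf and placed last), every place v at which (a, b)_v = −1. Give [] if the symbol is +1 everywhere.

[5, 43, 47, inf]

Mod squares: a ≡ -215, b ≡ -47. Check v ∈ {∞, 2, 3, 5, 11, 43, 47}.
v=5: a=5^-1·(≡2), b=5^2·(≡2) mod 5; (2|5)=-1, (2|5)=-1; (−1)^{-1·2·2}·(-1)^2·(-1)^-1 = -1.
v=3: a=3^-4·(≡1), b=3^2·(≡1) mod 3; (1|3)=+1, (1|3)=+1; (−1)^{-4·2·1}·(+1)^2·(+1)^-4 = +1.
v=47: a=47^0·(≡41), b=47^1·(≡43) mod 47; (41|47)=-1, (43|47)=-1; (−1)^{0·1·23}·(-1)^1·(-1)^0 = -1.
v=2: v_2(a)=0, v_2(b)=-8; units ≡ 1, 1 (mod 8); ε·ε+αω+βω = 0·0+0·0+-8·0 ≡ 0  ⇒  (a,b)_2 = +1.
v=43: a=43^1·(≡10), b=43^0·(≡20) mod 43; (10|43)=+1, (20|43)=-1; (−1)^{1·0·21}·(+1)^0·(-1)^1 = -1.
v=11: a=11^2·(≡5), b=11^0·(≡6) mod 11; (5|11)=+1, (6|11)=-1; (−1)^{2·0·5}·(+1)^0·(-1)^2 = +1.
v=∞: -215 < 0 and -47 < 0  ⇒  (a,b)_∞ = -1.
(-215, -47 / ℚ) ramifies at {5, 43, 47, ∞}: a division algebra.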